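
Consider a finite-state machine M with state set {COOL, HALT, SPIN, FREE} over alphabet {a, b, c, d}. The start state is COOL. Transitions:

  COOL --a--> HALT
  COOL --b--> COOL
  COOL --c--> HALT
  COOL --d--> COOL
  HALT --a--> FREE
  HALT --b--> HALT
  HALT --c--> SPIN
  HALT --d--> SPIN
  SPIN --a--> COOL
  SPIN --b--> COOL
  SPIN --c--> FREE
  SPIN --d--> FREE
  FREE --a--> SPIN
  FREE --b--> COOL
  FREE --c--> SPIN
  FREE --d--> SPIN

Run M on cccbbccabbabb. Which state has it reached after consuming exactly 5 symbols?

start at COOL
read 'c': COOL → HALT
read 'c': HALT → SPIN
read 'c': SPIN → FREE
read 'b': FREE → COOL
read 'b': COOL → COOL
After 5 symbols: COOL.

COOL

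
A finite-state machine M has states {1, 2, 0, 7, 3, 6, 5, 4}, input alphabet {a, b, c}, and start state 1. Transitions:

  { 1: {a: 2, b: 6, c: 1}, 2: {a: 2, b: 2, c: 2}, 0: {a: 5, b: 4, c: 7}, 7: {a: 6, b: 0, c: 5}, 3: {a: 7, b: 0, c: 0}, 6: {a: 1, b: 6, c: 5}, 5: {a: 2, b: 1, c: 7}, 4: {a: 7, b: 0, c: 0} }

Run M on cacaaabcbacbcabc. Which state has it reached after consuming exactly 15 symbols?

2

1 → 1 → 2 → 2 → 2 → 2 → 2 → 2 → 2 → 2 → 2 → 2 → 2 → 2 → 2 → 2
After 15 symbols: 2.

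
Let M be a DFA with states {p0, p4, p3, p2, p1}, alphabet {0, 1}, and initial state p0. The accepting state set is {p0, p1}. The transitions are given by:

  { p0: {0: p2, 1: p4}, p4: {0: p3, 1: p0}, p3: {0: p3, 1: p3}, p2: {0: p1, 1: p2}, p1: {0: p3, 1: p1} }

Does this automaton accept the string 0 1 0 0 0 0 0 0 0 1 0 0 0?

No

Trace: p0 -0-> p2 -1-> p2 -0-> p1 -0-> p3 -0-> p3 -0-> p3 -0-> p3 -0-> p3 -0-> p3 -1-> p3 -0-> p3 -0-> p3 -0-> p3
End state p3 is not accepting.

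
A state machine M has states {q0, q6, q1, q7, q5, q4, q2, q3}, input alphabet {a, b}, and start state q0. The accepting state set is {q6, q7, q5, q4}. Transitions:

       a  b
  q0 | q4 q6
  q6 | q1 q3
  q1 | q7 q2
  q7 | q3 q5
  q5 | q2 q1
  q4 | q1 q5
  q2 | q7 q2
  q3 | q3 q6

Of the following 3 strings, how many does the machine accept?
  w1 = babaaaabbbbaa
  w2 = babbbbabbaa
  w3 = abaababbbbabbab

1

w1: q0 → q6 → q1 → q2 → q7 → q3 → q3 → q3 → q6 → q3 → q6 → q3 → q3 → q3  → end q3, rejected
w2: q0 → q6 → q1 → q2 → q2 → q2 → q2 → q7 → q5 → q1 → q7 → q3  → end q3, rejected
w3: q0 → q4 → q5 → q2 → q7 → q5 → q2 → q2 → q2 → q2 → q2 → q7 → q5 → q1 → q7 → q5  → end q5, accepted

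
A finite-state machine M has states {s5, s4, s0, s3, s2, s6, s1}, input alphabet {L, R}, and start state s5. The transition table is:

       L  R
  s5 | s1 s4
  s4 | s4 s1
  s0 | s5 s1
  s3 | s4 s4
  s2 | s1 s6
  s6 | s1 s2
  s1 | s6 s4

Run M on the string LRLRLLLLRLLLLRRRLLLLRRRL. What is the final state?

s4

s5 → s1 → s4 → s4 → s1 → s6 → s1 → s6 → s1 → s4 → s4 → s4 → s4 → s4 → s1 → s4 → s1 → s6 → s1 → s6 → s1 → s4 → s1 → s4 → s4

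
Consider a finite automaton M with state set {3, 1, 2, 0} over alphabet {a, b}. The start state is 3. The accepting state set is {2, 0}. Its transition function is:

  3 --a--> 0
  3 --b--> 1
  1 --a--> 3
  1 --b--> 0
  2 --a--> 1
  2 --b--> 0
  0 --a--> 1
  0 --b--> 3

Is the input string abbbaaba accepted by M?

Trace: 3 -a-> 0 -b-> 3 -b-> 1 -b-> 0 -a-> 1 -a-> 3 -b-> 1 -a-> 3
End state 3 is not accepting.

No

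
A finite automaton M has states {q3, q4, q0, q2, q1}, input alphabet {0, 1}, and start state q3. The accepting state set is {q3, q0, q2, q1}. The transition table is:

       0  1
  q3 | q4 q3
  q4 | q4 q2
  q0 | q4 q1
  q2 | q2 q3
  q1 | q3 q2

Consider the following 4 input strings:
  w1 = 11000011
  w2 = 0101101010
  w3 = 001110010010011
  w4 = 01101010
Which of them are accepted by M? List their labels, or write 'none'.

w1: Trace: q3 -1-> q3 -1-> q3 -0-> q4 -0-> q4 -0-> q4 -0-> q4 -1-> q2 -1-> q3  → end q3, accepted
w2: Trace: q3 -0-> q4 -1-> q2 -0-> q2 -1-> q3 -1-> q3 -0-> q4 -1-> q2 -0-> q2 -1-> q3 -0-> q4  → end q4, rejected
w3: Trace: q3 -0-> q4 -0-> q4 -1-> q2 -1-> q3 -1-> q3 -0-> q4 -0-> q4 -1-> q2 -0-> q2 -0-> q2 -1-> q3 -0-> q4 -0-> q4 -1-> q2 -1-> q3  → end q3, accepted
w4: Trace: q3 -0-> q4 -1-> q2 -1-> q3 -0-> q4 -1-> q2 -0-> q2 -1-> q3 -0-> q4  → end q4, rejected

w1, w3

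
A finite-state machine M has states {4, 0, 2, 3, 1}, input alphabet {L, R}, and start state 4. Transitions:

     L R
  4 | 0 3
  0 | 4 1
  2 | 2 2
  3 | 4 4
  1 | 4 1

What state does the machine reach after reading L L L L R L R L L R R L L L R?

Trace: 4 -L-> 0 -L-> 4 -L-> 0 -L-> 4 -R-> 3 -L-> 4 -R-> 3 -L-> 4 -L-> 0 -R-> 1 -R-> 1 -L-> 4 -L-> 0 -L-> 4 -R-> 3

3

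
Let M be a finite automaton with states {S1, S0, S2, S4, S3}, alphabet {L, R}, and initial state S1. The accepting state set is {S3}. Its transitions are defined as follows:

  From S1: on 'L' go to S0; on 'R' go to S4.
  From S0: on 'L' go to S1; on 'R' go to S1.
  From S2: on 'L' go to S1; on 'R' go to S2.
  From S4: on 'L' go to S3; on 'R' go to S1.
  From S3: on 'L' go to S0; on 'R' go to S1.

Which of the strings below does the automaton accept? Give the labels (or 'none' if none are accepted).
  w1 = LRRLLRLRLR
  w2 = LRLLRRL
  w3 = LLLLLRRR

none

w1: S1 → S0 → S1 → S4 → S3 → S0 → S1 → S0 → S1 → S0 → S1  → end S1, rejected
w2: S1 → S0 → S1 → S0 → S1 → S4 → S1 → S0  → end S0, rejected
w3: S1 → S0 → S1 → S0 → S1 → S0 → S1 → S4 → S1  → end S1, rejected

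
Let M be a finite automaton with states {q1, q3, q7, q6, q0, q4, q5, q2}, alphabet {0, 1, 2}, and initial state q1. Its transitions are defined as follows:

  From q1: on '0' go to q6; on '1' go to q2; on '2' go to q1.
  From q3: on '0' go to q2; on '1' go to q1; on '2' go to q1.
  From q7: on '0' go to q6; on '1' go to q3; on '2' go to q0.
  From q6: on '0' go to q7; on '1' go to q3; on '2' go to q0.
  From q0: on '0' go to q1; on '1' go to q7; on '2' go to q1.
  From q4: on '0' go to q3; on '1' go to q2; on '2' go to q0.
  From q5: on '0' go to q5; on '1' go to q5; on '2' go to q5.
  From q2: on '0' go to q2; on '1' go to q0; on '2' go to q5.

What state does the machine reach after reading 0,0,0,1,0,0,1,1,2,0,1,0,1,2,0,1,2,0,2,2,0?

Trace: q1 -0-> q6 -0-> q7 -0-> q6 -1-> q3 -0-> q2 -0-> q2 -1-> q0 -1-> q7 -2-> q0 -0-> q1 -1-> q2 -0-> q2 -1-> q0 -2-> q1 -0-> q6 -1-> q3 -2-> q1 -0-> q6 -2-> q0 -2-> q1 -0-> q6

q6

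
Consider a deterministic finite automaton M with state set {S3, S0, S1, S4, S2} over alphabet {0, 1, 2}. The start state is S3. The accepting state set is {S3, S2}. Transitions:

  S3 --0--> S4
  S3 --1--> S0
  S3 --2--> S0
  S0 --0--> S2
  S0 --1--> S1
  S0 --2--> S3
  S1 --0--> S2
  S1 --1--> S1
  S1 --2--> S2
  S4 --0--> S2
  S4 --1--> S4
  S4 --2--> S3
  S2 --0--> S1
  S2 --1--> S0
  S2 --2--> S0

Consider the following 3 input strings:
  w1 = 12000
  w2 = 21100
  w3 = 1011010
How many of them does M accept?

w1: S3 → S0 → S3 → S4 → S2 → S1  → end S1, rejected
w2: S3 → S0 → S1 → S1 → S2 → S1  → end S1, rejected
w3: S3 → S0 → S2 → S0 → S1 → S2 → S0 → S2  → end S2, accepted

1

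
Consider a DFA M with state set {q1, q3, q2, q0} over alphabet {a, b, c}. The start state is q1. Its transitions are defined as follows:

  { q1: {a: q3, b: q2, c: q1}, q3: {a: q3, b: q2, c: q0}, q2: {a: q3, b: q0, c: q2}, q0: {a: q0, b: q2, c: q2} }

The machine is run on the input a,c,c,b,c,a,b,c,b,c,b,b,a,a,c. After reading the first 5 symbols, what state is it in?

q2

start at q1
read 'a': q1 → q3
read 'c': q3 → q0
read 'c': q0 → q2
read 'b': q2 → q0
read 'c': q0 → q2
After 5 symbols: q2.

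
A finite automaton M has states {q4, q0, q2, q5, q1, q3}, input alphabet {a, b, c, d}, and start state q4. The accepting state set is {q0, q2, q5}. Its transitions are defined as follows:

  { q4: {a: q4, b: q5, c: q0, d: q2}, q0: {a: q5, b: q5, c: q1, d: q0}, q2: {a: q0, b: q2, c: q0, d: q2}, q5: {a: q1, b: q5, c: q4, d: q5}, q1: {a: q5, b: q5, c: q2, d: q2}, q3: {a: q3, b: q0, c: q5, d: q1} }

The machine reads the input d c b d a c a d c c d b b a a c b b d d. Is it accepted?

q4 → q2 → q0 → q5 → q5 → q1 → q2 → q0 → q0 → q1 → q2 → q2 → q2 → q2 → q0 → q5 → q4 → q5 → q5 → q5 → q5
End state q5 is accepting.

Yes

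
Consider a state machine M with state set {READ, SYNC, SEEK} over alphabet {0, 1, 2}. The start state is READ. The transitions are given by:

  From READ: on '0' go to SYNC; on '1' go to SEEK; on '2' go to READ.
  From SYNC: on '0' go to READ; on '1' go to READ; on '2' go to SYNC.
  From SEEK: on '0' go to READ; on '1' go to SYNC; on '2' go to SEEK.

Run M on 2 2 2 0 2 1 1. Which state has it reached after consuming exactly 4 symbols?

start at READ
read '2': READ → READ
read '2': READ → READ
read '2': READ → READ
read '0': READ → SYNC
After 4 symbols: SYNC.

SYNC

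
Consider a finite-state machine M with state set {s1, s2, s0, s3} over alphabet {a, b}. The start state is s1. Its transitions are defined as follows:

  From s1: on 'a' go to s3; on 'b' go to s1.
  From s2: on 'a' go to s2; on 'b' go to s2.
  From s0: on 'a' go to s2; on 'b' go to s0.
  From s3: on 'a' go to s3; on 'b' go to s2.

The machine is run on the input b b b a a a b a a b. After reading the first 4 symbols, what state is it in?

start at s1
read 'b': s1 → s1
read 'b': s1 → s1
read 'b': s1 → s1
read 'a': s1 → s3
After 4 symbols: s3.

s3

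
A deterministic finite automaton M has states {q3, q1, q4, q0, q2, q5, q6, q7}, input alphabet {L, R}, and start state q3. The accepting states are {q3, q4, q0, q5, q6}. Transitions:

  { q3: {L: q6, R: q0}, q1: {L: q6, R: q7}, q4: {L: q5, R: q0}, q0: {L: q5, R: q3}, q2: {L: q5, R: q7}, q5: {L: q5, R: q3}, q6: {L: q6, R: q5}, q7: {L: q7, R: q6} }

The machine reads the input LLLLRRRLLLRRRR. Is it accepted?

Yes

q3 → q6 → q6 → q6 → q6 → q5 → q3 → q0 → q5 → q5 → q5 → q3 → q0 → q3 → q0
End state q0 is accepting.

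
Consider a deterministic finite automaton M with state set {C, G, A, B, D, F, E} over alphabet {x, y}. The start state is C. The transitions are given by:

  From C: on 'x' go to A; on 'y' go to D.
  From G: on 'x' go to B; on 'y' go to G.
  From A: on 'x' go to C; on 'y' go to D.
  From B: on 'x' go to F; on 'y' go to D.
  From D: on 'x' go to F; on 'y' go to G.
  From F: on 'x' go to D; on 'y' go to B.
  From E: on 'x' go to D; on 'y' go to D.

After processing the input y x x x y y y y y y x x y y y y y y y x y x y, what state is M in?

B

start at C
read 'y': C → D
read 'x': D → F
read 'x': F → D
read 'x': D → F
read 'y': F → B
read 'y': B → D
read 'y': D → G
read 'y': G → G
read 'y': G → G
read 'y': G → G
read 'x': G → B
read 'x': B → F
read 'y': F → B
read 'y': B → D
read 'y': D → G
read 'y': G → G
read 'y': G → G
read 'y': G → G
read 'y': G → G
read 'x': G → B
read 'y': B → D
read 'x': D → F
read 'y': F → B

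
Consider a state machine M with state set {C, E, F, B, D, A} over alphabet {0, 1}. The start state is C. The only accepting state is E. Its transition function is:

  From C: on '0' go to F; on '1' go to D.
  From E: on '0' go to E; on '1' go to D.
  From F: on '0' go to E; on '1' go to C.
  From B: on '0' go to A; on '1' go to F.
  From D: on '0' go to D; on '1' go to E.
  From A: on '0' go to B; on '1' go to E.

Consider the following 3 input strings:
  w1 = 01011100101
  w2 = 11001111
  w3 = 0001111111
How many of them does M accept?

w1:
  start at C
  read '0': C → F
  read '1': F → C
  read '0': C → F
  read '1': F → C
  read '1': C → D
  read '1': D → E
  read '0': E → E
  read '0': E → E
  read '1': E → D
  read '0': D → D
  read '1': D → E
  end E, accepted
w2:
  start at C
  read '1': C → D
  read '1': D → E
  read '0': E → E
  read '0': E → E
  read '1': E → D
  read '1': D → E
  read '1': E → D
  read '1': D → E
  end E, accepted
w3:
  start at C
  read '0': C → F
  read '0': F → E
  read '0': E → E
  read '1': E → D
  read '1': D → E
  read '1': E → D
  read '1': D → E
  read '1': E → D
  read '1': D → E
  read '1': E → D
  end D, rejected

2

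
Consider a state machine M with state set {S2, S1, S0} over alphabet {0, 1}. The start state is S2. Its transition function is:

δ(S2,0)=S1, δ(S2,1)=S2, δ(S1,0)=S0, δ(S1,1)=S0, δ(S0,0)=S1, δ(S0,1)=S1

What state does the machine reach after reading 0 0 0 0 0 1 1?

Trace: S2 -0-> S1 -0-> S0 -0-> S1 -0-> S0 -0-> S1 -1-> S0 -1-> S1

S1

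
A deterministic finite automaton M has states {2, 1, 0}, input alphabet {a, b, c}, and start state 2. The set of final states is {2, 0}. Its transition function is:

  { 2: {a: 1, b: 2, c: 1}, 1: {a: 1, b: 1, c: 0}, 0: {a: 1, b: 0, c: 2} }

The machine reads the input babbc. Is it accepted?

Yes

2 → 2 → 1 → 1 → 1 → 0
End state 0 is accepting.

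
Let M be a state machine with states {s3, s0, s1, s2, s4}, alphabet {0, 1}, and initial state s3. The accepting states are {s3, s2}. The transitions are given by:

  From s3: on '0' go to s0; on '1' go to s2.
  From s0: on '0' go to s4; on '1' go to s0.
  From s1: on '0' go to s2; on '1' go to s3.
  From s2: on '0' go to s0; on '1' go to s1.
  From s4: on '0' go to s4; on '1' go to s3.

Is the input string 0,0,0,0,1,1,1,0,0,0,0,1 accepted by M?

Yes

Trace: s3 -0-> s0 -0-> s4 -0-> s4 -0-> s4 -1-> s3 -1-> s2 -1-> s1 -0-> s2 -0-> s0 -0-> s4 -0-> s4 -1-> s3
End state s3 is accepting.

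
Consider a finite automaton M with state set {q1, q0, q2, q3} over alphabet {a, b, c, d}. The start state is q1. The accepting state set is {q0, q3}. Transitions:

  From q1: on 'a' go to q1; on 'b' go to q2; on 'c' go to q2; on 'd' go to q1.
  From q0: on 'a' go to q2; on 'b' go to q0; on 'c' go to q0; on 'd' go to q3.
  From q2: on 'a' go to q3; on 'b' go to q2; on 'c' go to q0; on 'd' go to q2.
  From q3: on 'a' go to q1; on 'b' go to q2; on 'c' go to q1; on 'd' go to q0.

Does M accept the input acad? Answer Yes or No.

start at q1
read 'a': q1 → q1
read 'c': q1 → q2
read 'a': q2 → q3
read 'd': q3 → q0
End state q0 is accepting.

Yes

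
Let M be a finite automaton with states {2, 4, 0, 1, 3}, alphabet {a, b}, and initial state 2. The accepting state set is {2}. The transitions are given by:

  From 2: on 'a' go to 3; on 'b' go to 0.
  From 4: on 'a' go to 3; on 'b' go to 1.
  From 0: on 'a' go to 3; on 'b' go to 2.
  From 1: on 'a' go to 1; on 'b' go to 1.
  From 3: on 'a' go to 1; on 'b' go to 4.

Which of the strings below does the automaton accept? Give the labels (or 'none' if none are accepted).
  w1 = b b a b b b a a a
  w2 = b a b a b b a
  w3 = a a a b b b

none

w1: 2 → 0 → 2 → 3 → 4 → 1 → 1 → 1 → 1 → 1  → end 1, rejected
w2: 2 → 0 → 3 → 4 → 3 → 4 → 1 → 1  → end 1, rejected
w3: 2 → 3 → 1 → 1 → 1 → 1 → 1  → end 1, rejected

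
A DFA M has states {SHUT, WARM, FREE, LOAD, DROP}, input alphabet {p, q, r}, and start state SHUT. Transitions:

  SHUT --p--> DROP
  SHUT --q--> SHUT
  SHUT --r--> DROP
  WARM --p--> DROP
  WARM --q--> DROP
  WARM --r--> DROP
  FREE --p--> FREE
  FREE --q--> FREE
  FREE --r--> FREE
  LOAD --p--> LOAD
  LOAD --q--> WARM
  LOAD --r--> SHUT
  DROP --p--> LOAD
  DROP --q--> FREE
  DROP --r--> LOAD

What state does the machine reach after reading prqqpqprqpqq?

Trace: SHUT -p-> DROP -r-> LOAD -q-> WARM -q-> DROP -p-> LOAD -q-> WARM -p-> DROP -r-> LOAD -q-> WARM -p-> DROP -q-> FREE -q-> FREE

FREE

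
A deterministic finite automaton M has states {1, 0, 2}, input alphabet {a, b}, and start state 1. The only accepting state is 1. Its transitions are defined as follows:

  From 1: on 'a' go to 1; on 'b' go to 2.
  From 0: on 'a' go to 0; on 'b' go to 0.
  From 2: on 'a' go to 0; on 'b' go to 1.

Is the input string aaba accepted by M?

No

Trace: 1 -a-> 1 -a-> 1 -b-> 2 -a-> 0
End state 0 is not accepting.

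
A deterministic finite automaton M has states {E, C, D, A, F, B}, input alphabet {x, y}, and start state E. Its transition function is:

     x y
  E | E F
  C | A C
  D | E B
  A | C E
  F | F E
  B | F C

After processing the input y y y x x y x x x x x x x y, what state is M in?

F

start at E
read 'y': E → F
read 'y': F → E
read 'y': E → F
read 'x': F → F
read 'x': F → F
read 'y': F → E
read 'x': E → E
read 'x': E → E
read 'x': E → E
read 'x': E → E
read 'x': E → E
read 'x': E → E
read 'x': E → E
read 'y': E → F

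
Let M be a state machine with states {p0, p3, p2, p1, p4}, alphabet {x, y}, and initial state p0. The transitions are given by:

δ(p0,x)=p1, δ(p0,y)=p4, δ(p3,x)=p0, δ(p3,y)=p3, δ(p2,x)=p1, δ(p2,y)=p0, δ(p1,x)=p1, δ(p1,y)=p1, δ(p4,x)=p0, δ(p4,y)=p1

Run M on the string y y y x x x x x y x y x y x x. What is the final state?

p1

p0 → p4 → p1 → p1 → p1 → p1 → p1 → p1 → p1 → p1 → p1 → p1 → p1 → p1 → p1 → p1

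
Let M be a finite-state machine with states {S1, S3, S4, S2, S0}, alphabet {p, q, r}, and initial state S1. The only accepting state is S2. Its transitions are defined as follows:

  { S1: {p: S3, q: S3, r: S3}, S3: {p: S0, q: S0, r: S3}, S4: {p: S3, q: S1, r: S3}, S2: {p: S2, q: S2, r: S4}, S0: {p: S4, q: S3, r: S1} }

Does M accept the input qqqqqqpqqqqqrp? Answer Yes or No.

S1 → S3 → S0 → S3 → S0 → S3 → S0 → S4 → S1 → S3 → S0 → S3 → S0 → S1 → S3
End state S3 is not accepting.

No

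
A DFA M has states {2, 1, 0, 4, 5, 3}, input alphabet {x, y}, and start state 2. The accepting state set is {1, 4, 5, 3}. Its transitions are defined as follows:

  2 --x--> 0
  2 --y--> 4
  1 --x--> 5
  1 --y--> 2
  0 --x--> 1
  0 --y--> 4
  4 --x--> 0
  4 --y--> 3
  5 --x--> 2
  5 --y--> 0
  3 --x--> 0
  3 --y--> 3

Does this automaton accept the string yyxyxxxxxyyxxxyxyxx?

2 → 4 → 3 → 0 → 4 → 0 → 1 → 5 → 2 → 0 → 4 → 3 → 0 → 1 → 5 → 0 → 1 → 2 → 0 → 1
End state 1 is accepting.

Yes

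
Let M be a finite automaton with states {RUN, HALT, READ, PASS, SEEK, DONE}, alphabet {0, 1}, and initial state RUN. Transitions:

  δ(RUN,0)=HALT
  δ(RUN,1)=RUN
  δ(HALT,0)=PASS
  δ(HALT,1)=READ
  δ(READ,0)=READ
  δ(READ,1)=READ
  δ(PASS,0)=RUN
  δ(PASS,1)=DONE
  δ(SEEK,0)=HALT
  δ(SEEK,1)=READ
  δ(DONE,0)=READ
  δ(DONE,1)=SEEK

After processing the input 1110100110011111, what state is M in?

RUN → RUN → RUN → RUN → HALT → READ → READ → READ → READ → READ → READ → READ → READ → READ → READ → READ → READ

READ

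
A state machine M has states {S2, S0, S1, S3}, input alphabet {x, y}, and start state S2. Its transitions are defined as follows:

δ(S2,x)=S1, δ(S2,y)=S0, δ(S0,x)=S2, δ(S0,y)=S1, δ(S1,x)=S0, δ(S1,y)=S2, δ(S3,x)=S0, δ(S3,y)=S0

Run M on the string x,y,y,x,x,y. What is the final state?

S2

start at S2
read 'x': S2 → S1
read 'y': S1 → S2
read 'y': S2 → S0
read 'x': S0 → S2
read 'x': S2 → S1
read 'y': S1 → S2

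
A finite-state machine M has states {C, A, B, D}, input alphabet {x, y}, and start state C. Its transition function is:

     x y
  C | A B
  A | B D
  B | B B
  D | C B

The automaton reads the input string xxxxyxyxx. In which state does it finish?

B

start at C
read 'x': C → A
read 'x': A → B
read 'x': B → B
read 'x': B → B
read 'y': B → B
read 'x': B → B
read 'y': B → B
read 'x': B → B
read 'x': B → B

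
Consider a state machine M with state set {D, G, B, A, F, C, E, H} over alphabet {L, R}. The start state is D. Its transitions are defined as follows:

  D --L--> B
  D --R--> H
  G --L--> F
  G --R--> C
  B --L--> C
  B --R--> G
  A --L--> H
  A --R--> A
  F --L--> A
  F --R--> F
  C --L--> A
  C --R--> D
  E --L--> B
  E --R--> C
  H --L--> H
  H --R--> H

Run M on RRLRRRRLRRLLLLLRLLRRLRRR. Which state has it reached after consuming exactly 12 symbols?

H

D → H → H → H → H → H → H → H → H → H → H → H → H
After 12 symbols: H.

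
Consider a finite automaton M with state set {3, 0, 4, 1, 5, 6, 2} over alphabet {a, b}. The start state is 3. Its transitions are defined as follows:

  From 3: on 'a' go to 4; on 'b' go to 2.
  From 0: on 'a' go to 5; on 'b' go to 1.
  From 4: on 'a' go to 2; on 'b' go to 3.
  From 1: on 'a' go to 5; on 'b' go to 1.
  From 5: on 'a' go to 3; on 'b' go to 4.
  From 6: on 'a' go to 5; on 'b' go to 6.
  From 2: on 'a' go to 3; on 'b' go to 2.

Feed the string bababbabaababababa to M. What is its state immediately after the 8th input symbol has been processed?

3 → 2 → 3 → 2 → 3 → 2 → 2 → 3 → 2
After 8 symbols: 2.

2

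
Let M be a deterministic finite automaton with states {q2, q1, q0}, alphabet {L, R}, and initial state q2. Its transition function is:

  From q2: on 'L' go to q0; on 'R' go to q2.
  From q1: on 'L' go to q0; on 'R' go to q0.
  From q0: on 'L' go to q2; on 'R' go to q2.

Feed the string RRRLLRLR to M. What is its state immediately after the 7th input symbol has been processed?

Trace: q2 -R-> q2 -R-> q2 -R-> q2 -L-> q0 -L-> q2 -R-> q2 -L-> q0
After 7 symbols: q0.

q0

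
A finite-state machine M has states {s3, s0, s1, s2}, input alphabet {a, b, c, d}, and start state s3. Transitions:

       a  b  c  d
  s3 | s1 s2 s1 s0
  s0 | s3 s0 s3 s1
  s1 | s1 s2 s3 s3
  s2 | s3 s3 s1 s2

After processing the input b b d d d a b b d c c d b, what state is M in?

s3 → s2 → s3 → s0 → s1 → s3 → s1 → s2 → s3 → s0 → s3 → s1 → s3 → s2

s2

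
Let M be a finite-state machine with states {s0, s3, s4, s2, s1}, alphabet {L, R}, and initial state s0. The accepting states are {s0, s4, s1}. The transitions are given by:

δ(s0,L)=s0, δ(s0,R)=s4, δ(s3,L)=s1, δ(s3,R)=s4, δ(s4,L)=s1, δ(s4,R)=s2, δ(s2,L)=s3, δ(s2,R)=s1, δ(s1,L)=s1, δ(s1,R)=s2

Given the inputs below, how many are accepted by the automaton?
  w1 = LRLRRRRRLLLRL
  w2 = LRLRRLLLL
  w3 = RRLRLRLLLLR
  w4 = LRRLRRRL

w1:
  start at s0
  read 'L': s0 → s0
  read 'R': s0 → s4
  read 'L': s4 → s1
  read 'R': s1 → s2
  read 'R': s2 → s1
  read 'R': s1 → s2
  read 'R': s2 → s1
  read 'R': s1 → s2
  read 'L': s2 → s3
  read 'L': s3 → s1
  read 'L': s1 → s1
  read 'R': s1 → s2
  read 'L': s2 → s3
  end s3, rejected
w2:
  start at s0
  read 'L': s0 → s0
  read 'R': s0 → s4
  read 'L': s4 → s1
  read 'R': s1 → s2
  read 'R': s2 → s1
  read 'L': s1 → s1
  read 'L': s1 → s1
  read 'L': s1 → s1
  read 'L': s1 → s1
  end s1, accepted
w3:
  start at s0
  read 'R': s0 → s4
  read 'R': s4 → s2
  read 'L': s2 → s3
  read 'R': s3 → s4
  read 'L': s4 → s1
  read 'R': s1 → s2
  read 'L': s2 → s3
  read 'L': s3 → s1
  read 'L': s1 → s1
  read 'L': s1 → s1
  read 'R': s1 → s2
  end s2, rejected
w4:
  start at s0
  read 'L': s0 → s0
  read 'R': s0 → s4
  read 'R': s4 → s2
  read 'L': s2 → s3
  read 'R': s3 → s4
  read 'R': s4 → s2
  read 'R': s2 → s1
  read 'L': s1 → s1
  end s1, accepted

2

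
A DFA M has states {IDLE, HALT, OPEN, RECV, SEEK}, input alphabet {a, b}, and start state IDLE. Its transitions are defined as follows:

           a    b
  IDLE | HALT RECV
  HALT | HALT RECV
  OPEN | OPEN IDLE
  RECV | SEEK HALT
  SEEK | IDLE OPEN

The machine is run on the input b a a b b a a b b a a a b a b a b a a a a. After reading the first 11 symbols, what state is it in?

HALT

Trace: IDLE -b-> RECV -a-> SEEK -a-> IDLE -b-> RECV -b-> HALT -a-> HALT -a-> HALT -b-> RECV -b-> HALT -a-> HALT -a-> HALT
After 11 symbols: HALT.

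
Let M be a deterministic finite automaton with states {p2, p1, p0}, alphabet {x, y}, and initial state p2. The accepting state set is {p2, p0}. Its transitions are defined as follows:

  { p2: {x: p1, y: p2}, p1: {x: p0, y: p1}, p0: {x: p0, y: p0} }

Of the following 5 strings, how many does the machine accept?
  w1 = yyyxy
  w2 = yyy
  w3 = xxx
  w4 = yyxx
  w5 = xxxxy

4

w1: Trace: p2 -y-> p2 -y-> p2 -y-> p2 -x-> p1 -y-> p1  → end p1, rejected
w2: Trace: p2 -y-> p2 -y-> p2 -y-> p2  → end p2, accepted
w3: Trace: p2 -x-> p1 -x-> p0 -x-> p0  → end p0, accepted
w4: Trace: p2 -y-> p2 -y-> p2 -x-> p1 -x-> p0  → end p0, accepted
w5: Trace: p2 -x-> p1 -x-> p0 -x-> p0 -x-> p0 -y-> p0  → end p0, accepted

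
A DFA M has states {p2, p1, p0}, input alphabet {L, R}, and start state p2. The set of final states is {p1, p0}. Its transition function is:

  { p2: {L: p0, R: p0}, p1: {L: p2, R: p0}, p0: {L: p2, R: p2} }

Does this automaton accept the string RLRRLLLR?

start at p2
read 'R': p2 → p0
read 'L': p0 → p2
read 'R': p2 → p0
read 'R': p0 → p2
read 'L': p2 → p0
read 'L': p0 → p2
read 'L': p2 → p0
read 'R': p0 → p2
End state p2 is not accepting.

No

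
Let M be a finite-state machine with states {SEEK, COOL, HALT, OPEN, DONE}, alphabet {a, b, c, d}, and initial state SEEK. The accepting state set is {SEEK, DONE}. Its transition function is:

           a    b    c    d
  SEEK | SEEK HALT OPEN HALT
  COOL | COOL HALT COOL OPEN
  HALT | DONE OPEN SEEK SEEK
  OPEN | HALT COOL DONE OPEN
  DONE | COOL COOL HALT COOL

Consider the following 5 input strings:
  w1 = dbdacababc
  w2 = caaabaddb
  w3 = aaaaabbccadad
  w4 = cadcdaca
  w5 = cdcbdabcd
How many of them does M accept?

w1:
  start at SEEK
  read 'd': SEEK → HALT
  read 'b': HALT → OPEN
  read 'd': OPEN → OPEN
  read 'a': OPEN → HALT
  read 'c': HALT → SEEK
  read 'a': SEEK → SEEK
  read 'b': SEEK → HALT
  read 'a': HALT → DONE
  read 'b': DONE → COOL
  read 'c': COOL → COOL
  end COOL, rejected
w2:
  start at SEEK
  read 'c': SEEK → OPEN
  read 'a': OPEN → HALT
  read 'a': HALT → DONE
  read 'a': DONE → COOL
  read 'b': COOL → HALT
  read 'a': HALT → DONE
  read 'd': DONE → COOL
  read 'd': COOL → OPEN
  read 'b': OPEN → COOL
  end COOL, rejected
w3:
  start at SEEK
  read 'a': SEEK → SEEK
  read 'a': SEEK → SEEK
  read 'a': SEEK → SEEK
  read 'a': SEEK → SEEK
  read 'a': SEEK → SEEK
  read 'b': SEEK → HALT
  read 'b': HALT → OPEN
  read 'c': OPEN → DONE
  read 'c': DONE → HALT
  read 'a': HALT → DONE
  read 'd': DONE → COOL
  read 'a': COOL → COOL
  read 'd': COOL → OPEN
  end OPEN, rejected
w4:
  start at SEEK
  read 'c': SEEK → OPEN
  read 'a': OPEN → HALT
  read 'd': HALT → SEEK
  read 'c': SEEK → OPEN
  read 'd': OPEN → OPEN
  read 'a': OPEN → HALT
  read 'c': HALT → SEEK
  read 'a': SEEK → SEEK
  end SEEK, accepted
w5:
  start at SEEK
  read 'c': SEEK → OPEN
  read 'd': OPEN → OPEN
  read 'c': OPEN → DONE
  read 'b': DONE → COOL
  read 'd': COOL → OPEN
  read 'a': OPEN → HALT
  read 'b': HALT → OPEN
  read 'c': OPEN → DONE
  read 'd': DONE → COOL
  end COOL, rejected

1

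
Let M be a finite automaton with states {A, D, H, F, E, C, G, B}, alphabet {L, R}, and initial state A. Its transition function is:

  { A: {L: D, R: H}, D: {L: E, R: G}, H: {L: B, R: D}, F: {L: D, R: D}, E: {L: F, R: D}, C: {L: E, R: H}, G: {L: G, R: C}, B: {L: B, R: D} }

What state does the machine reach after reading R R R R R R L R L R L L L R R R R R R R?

H

Trace: A -R-> H -R-> D -R-> G -R-> C -R-> H -R-> D -L-> E -R-> D -L-> E -R-> D -L-> E -L-> F -L-> D -R-> G -R-> C -R-> H -R-> D -R-> G -R-> C -R-> H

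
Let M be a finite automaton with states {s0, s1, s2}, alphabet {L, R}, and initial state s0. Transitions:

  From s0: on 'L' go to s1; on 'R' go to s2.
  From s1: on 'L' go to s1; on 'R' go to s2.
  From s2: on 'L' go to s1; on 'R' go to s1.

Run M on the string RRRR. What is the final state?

s1

s0 → s2 → s1 → s2 → s1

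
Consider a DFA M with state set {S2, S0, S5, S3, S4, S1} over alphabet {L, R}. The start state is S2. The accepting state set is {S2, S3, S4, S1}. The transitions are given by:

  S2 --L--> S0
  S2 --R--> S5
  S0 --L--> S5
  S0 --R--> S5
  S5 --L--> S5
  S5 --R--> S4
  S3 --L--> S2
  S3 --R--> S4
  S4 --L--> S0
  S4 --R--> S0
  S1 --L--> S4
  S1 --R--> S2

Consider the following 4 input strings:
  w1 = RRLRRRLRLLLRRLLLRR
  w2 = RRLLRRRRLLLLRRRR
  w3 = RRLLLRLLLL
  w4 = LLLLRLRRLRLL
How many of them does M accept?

1

w1:
  start at S2
  read 'R': S2 → S5
  read 'R': S5 → S4
  read 'L': S4 → S0
  read 'R': S0 → S5
  read 'R': S5 → S4
  read 'R': S4 → S0
  read 'L': S0 → S5
  read 'R': S5 → S4
  read 'L': S4 → S0
  read 'L': S0 → S5
  read 'L': S5 → S5
  read 'R': S5 → S4
  read 'R': S4 → S0
  read 'L': S0 → S5
  read 'L': S5 → S5
  read 'L': S5 → S5
  read 'R': S5 → S4
  read 'R': S4 → S0
  end S0, rejected
w2:
  start at S2
  read 'R': S2 → S5
  read 'R': S5 → S4
  read 'L': S4 → S0
  read 'L': S0 → S5
  read 'R': S5 → S4
  read 'R': S4 → S0
  read 'R': S0 → S5
  read 'R': S5 → S4
  read 'L': S4 → S0
  read 'L': S0 → S5
  read 'L': S5 → S5
  read 'L': S5 → S5
  read 'R': S5 → S4
  read 'R': S4 → S0
  read 'R': S0 → S5
  read 'R': S5 → S4
  end S4, accepted
w3:
  start at S2
  read 'R': S2 → S5
  read 'R': S5 → S4
  read 'L': S4 → S0
  read 'L': S0 → S5
  read 'L': S5 → S5
  read 'R': S5 → S4
  read 'L': S4 → S0
  read 'L': S0 → S5
  read 'L': S5 → S5
  read 'L': S5 → S5
  end S5, rejected
w4:
  start at S2
  read 'L': S2 → S0
  read 'L': S0 → S5
  read 'L': S5 → S5
  read 'L': S5 → S5
  read 'R': S5 → S4
  read 'L': S4 → S0
  read 'R': S0 → S5
  read 'R': S5 → S4
  read 'L': S4 → S0
  read 'R': S0 → S5
  read 'L': S5 → S5
  read 'L': S5 → S5
  end S5, rejected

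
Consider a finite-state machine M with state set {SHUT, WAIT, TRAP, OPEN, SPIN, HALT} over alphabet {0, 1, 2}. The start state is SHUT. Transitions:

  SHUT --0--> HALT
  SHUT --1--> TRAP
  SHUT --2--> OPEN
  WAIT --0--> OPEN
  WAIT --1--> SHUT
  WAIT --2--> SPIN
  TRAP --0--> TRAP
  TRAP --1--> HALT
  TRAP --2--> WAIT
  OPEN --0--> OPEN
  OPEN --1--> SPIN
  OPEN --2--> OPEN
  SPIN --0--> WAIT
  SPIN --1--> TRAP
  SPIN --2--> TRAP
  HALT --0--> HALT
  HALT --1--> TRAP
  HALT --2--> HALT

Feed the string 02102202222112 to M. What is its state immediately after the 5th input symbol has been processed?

WAIT

SHUT → HALT → HALT → TRAP → TRAP → WAIT
After 5 symbols: WAIT.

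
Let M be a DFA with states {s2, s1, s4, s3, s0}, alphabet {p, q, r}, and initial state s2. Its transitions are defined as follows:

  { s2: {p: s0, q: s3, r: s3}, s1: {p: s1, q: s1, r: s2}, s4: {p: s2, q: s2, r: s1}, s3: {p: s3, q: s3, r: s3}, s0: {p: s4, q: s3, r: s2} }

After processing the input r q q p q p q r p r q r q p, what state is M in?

start at s2
read 'r': s2 → s3
read 'q': s3 → s3
read 'q': s3 → s3
read 'p': s3 → s3
read 'q': s3 → s3
read 'p': s3 → s3
read 'q': s3 → s3
read 'r': s3 → s3
read 'p': s3 → s3
read 'r': s3 → s3
read 'q': s3 → s3
read 'r': s3 → s3
read 'q': s3 → s3
read 'p': s3 → s3

s3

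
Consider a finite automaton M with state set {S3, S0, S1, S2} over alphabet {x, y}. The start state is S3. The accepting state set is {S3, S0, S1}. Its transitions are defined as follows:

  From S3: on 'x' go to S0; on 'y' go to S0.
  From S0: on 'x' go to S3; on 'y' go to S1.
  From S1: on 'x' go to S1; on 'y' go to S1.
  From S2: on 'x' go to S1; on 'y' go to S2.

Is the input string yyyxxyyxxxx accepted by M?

Yes

Trace: S3 -y-> S0 -y-> S1 -y-> S1 -x-> S1 -x-> S1 -y-> S1 -y-> S1 -x-> S1 -x-> S1 -x-> S1 -x-> S1
End state S1 is accepting.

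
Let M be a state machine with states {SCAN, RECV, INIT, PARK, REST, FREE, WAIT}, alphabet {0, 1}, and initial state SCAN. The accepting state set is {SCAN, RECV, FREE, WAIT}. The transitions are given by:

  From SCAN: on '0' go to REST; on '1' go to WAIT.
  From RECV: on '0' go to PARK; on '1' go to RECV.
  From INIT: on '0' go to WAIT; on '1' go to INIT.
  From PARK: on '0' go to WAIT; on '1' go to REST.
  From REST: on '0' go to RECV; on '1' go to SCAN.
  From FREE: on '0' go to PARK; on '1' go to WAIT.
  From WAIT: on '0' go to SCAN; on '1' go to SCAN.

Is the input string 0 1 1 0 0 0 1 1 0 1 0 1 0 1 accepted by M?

start at SCAN
read '0': SCAN → REST
read '1': REST → SCAN
read '1': SCAN → WAIT
read '0': WAIT → SCAN
read '0': SCAN → REST
read '0': REST → RECV
read '1': RECV → RECV
read '1': RECV → RECV
read '0': RECV → PARK
read '1': PARK → REST
read '0': REST → RECV
read '1': RECV → RECV
read '0': RECV → PARK
read '1': PARK → REST
End state REST is not accepting.

No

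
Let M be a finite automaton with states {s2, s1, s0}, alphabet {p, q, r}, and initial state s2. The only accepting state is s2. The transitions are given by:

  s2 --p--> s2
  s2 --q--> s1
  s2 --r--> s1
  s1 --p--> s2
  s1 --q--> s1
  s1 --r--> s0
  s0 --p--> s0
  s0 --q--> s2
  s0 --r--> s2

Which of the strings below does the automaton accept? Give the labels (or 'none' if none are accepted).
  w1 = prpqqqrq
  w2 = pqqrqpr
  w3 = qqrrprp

w1, w3

w1: s2 → s2 → s1 → s2 → s1 → s1 → s1 → s0 → s2  → end s2, accepted
w2: s2 → s2 → s1 → s1 → s0 → s2 → s2 → s1  → end s1, rejected
w3: s2 → s1 → s1 → s0 → s2 → s2 → s1 → s2  → end s2, accepted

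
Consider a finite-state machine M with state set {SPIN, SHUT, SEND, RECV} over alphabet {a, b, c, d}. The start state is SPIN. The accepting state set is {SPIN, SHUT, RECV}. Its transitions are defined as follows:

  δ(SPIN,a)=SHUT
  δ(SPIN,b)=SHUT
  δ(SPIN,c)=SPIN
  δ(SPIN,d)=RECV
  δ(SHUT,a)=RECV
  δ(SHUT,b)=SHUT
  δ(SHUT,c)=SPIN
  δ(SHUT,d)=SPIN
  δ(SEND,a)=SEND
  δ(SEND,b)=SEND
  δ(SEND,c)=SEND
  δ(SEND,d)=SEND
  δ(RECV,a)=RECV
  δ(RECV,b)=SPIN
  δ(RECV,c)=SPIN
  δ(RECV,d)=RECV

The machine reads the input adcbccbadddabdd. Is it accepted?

Yes

SPIN → SHUT → SPIN → SPIN → SHUT → SPIN → SPIN → SHUT → RECV → RECV → RECV → RECV → RECV → SPIN → RECV → RECV
End state RECV is accepting.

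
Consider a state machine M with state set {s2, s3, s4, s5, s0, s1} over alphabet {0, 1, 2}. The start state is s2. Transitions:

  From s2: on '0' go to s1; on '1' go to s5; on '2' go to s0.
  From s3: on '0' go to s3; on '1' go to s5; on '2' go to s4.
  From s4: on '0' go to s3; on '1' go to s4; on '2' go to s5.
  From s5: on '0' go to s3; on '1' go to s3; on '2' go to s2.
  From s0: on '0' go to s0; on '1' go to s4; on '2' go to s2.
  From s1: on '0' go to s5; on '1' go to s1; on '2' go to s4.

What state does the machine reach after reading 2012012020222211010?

s2 → s0 → s0 → s4 → s5 → s3 → s5 → s2 → s1 → s4 → s3 → s4 → s5 → s2 → s0 → s4 → s4 → s3 → s5 → s3

s3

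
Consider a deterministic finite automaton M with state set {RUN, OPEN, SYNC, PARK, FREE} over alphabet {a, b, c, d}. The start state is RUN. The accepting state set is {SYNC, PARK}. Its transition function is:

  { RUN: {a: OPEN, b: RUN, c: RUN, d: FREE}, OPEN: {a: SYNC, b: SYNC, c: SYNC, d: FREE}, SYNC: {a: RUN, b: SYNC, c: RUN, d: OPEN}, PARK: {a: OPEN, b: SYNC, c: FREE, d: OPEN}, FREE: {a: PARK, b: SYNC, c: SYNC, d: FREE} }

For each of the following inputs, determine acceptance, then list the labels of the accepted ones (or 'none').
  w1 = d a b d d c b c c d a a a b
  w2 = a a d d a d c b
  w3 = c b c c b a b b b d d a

w1, w2, w3

w1: Trace: RUN -d-> FREE -a-> PARK -b-> SYNC -d-> OPEN -d-> FREE -c-> SYNC -b-> SYNC -c-> RUN -c-> RUN -d-> FREE -a-> PARK -a-> OPEN -a-> SYNC -b-> SYNC  → end SYNC, accepted
w2: Trace: RUN -a-> OPEN -a-> SYNC -d-> OPEN -d-> FREE -a-> PARK -d-> OPEN -c-> SYNC -b-> SYNC  → end SYNC, accepted
w3: Trace: RUN -c-> RUN -b-> RUN -c-> RUN -c-> RUN -b-> RUN -a-> OPEN -b-> SYNC -b-> SYNC -b-> SYNC -d-> OPEN -d-> FREE -a-> PARK  → end PARK, accepted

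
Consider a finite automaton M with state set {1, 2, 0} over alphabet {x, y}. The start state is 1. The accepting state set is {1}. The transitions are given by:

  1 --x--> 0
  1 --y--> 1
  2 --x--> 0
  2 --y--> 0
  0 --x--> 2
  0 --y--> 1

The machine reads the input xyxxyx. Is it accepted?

No

start at 1
read 'x': 1 → 0
read 'y': 0 → 1
read 'x': 1 → 0
read 'x': 0 → 2
read 'y': 2 → 0
read 'x': 0 → 2
End state 2 is not accepting.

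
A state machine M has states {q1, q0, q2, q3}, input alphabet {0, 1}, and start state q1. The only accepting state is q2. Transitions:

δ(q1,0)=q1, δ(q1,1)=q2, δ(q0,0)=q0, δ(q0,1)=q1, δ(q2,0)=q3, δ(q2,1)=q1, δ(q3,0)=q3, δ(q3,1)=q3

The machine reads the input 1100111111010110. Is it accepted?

q1 → q2 → q1 → q1 → q1 → q2 → q1 → q2 → q1 → q2 → q1 → q1 → q2 → q3 → q3 → q3 → q3
End state q3 is not accepting.

No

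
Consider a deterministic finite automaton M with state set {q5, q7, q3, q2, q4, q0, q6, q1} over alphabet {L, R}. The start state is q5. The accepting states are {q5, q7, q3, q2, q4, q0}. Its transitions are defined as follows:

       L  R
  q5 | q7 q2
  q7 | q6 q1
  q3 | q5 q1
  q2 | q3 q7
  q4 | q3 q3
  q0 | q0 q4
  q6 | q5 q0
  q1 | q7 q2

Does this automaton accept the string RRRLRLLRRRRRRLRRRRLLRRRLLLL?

Yes

start at q5
read 'R': q5 → q2
read 'R': q2 → q7
read 'R': q7 → q1
read 'L': q1 → q7
read 'R': q7 → q1
read 'L': q1 → q7
read 'L': q7 → q6
read 'R': q6 → q0
read 'R': q0 → q4
read 'R': q4 → q3
read 'R': q3 → q1
read 'R': q1 → q2
read 'R': q2 → q7
read 'L': q7 → q6
read 'R': q6 → q0
read 'R': q0 → q4
read 'R': q4 → q3
read 'R': q3 → q1
read 'L': q1 → q7
read 'L': q7 → q6
read 'R': q6 → q0
read 'R': q0 → q4
read 'R': q4 → q3
read 'L': q3 → q5
read 'L': q5 → q7
read 'L': q7 → q6
read 'L': q6 → q5
End state q5 is accepting.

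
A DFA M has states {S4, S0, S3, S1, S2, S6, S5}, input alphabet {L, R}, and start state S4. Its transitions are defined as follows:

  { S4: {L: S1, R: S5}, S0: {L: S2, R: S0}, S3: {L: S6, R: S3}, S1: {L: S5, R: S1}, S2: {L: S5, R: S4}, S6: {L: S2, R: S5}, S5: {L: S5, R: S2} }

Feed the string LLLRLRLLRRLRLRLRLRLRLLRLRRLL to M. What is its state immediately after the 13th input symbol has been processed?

S4 → S1 → S5 → S5 → S2 → S5 → S2 → S5 → S5 → S2 → S4 → S1 → S1 → S5
After 13 symbols: S5.

S5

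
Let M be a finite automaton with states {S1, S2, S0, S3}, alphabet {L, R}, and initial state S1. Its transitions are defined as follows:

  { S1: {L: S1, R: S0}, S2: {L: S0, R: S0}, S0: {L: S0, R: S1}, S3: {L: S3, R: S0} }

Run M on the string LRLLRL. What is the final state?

start at S1
read 'L': S1 → S1
read 'R': S1 → S0
read 'L': S0 → S0
read 'L': S0 → S0
read 'R': S0 → S1
read 'L': S1 → S1

S1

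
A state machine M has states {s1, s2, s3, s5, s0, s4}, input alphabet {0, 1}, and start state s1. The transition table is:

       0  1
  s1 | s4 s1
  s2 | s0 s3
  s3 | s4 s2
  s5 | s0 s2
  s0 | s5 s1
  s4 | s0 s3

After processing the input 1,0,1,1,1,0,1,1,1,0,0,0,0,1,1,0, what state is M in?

s4

s1 → s1 → s4 → s3 → s2 → s3 → s4 → s3 → s2 → s3 → s4 → s0 → s5 → s0 → s1 → s1 → s4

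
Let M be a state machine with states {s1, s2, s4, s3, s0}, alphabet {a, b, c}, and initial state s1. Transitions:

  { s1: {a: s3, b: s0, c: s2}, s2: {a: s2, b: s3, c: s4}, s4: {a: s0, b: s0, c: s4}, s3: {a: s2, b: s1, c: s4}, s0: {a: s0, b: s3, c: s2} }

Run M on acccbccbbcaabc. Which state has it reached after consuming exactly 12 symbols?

s0

start at s1
read 'a': s1 → s3
read 'c': s3 → s4
read 'c': s4 → s4
read 'c': s4 → s4
read 'b': s4 → s0
read 'c': s0 → s2
read 'c': s2 → s4
read 'b': s4 → s0
read 'b': s0 → s3
read 'c': s3 → s4
read 'a': s4 → s0
read 'a': s0 → s0
After 12 symbols: s0.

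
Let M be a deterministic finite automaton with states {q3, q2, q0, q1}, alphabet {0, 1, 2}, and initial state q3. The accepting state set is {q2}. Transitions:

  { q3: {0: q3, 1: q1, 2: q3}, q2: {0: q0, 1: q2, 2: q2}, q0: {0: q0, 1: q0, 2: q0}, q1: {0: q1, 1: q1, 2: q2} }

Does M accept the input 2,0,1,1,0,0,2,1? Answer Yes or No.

start at q3
read '2': q3 → q3
read '0': q3 → q3
read '1': q3 → q1
read '1': q1 → q1
read '0': q1 → q1
read '0': q1 → q1
read '2': q1 → q2
read '1': q2 → q2
End state q2 is accepting.

Yes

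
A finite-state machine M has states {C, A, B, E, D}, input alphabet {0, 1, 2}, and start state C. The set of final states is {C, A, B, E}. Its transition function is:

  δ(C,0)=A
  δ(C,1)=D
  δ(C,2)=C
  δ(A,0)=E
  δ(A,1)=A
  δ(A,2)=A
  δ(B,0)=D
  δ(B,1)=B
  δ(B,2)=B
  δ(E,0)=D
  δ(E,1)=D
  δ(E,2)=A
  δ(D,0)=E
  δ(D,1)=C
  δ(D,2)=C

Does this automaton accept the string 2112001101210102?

C → C → D → C → C → A → E → D → C → A → A → A → A → E → D → E → A
End state A is accepting.

Yes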